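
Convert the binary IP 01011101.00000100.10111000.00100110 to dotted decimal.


01011101 = 93
00000100 = 4
10111000 = 184
00100110 = 38
IP: 93.4.184.38


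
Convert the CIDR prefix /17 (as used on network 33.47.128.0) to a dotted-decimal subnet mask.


/17 means 17 network bits, 15 host bits
Binary: 11111111111111111000000000000000
Mask: 255.255.128.0


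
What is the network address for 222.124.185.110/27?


IP:   11011110.01111100.10111001.01101110
Mask: 11111111.11111111.11111111.11100000
AND operation:
Net:  11011110.01111100.10111001.01100000
Network: 222.124.185.96/27


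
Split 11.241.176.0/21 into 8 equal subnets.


New prefix = 21 + 3 = 24
Each subnet has 256 addresses
  11.241.176.0/24
  11.241.177.0/24
  11.241.178.0/24
  11.241.179.0/24
  11.241.180.0/24
  11.241.181.0/24
  11.241.182.0/24
  11.241.183.0/24
Subnets: 11.241.176.0/24, 11.241.177.0/24, 11.241.178.0/24, 11.241.179.0/24, 11.241.180.0/24, 11.241.181.0/24, 11.241.182.0/24, 11.241.183.0/24


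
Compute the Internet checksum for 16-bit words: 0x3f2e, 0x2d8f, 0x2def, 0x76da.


Sum all words (with carry folding):
+ 0x3f2e = 0x3f2e
+ 0x2d8f = 0x6cbd
+ 0x2def = 0x9aac
+ 0x76da = 0x1187
One's complement: ~0x1187
Checksum = 0xee78


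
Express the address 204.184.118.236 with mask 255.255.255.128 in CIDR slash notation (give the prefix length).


Binary: 11111111.11111111.11111111.10000000
Count leading 1s
Prefix: /25


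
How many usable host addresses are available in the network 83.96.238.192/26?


Host bits = 32 - 26 = 6
Total addresses = 2^6 = 64
Usable = total - 2 (network and broadcast)
Usable hosts: 62


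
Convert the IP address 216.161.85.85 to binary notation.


216 = 11011000
161 = 10100001
85 = 01010101
85 = 01010101
Binary: 11011000.10100001.01010101.01010101


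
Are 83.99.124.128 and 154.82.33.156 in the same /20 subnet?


Mask: 255.255.240.0
83.99.124.128 AND mask = 83.99.112.0
154.82.33.156 AND mask = 154.82.32.0
No, different subnets (83.99.112.0 vs 154.82.32.0)


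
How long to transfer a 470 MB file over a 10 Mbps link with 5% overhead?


Effective throughput = 10 * (1 - 5/100) = 9.5 Mbps
File size in Mb = 470 * 8 = 3760 Mb
Time = 3760 / 9.5
Time = 395.7895 seconds


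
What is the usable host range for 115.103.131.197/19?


Network: 115.103.128.0
Broadcast: 115.103.159.255
First usable = network + 1
Last usable = broadcast - 1
Range: 115.103.128.1 to 115.103.159.254


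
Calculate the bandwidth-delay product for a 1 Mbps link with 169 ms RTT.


BDP = bandwidth * RTT
= 1 Mbps * 169 ms
= 1 * 1e6 * 169 / 1000 bits
= 169000 bits
= 21125 bytes
= 20.6299 KB
BDP = 169000 bits (21125 bytes)


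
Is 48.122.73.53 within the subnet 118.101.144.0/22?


Subnet network: 118.101.144.0
Test IP AND mask: 48.122.72.0
No, 48.122.73.53 is not in 118.101.144.0/22


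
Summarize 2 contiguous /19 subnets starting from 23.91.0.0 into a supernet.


Original prefix: /19
Number of subnets: 2 = 2^1
New prefix = 19 - 1 = 18
Supernet: 23.91.0.0/18


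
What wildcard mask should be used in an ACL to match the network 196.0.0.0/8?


Subnet mask: 255.0.0.0
Wildcard = 255.255.255.255 - subnet mask
255 - 255 = 0
255 - 0 = 255
255 - 0 = 255
255 - 0 = 255
Wildcard: 0.255.255.255


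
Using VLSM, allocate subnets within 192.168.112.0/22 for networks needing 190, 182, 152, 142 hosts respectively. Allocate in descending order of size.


190 hosts -> /24 (254 usable): 192.168.112.0/24
182 hosts -> /24 (254 usable): 192.168.113.0/24
152 hosts -> /24 (254 usable): 192.168.114.0/24
142 hosts -> /24 (254 usable): 192.168.115.0/24
Allocation: 192.168.112.0/24 (190 hosts, 254 usable); 192.168.113.0/24 (182 hosts, 254 usable); 192.168.114.0/24 (152 hosts, 254 usable); 192.168.115.0/24 (142 hosts, 254 usable)


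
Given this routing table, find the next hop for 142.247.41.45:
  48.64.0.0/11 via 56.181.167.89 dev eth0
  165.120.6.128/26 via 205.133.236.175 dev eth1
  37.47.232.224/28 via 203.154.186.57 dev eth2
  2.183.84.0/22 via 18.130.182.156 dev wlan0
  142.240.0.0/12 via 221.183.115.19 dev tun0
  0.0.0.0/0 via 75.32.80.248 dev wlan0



Longest prefix match for 142.247.41.45:
  /11 48.64.0.0: no
  /26 165.120.6.128: no
  /28 37.47.232.224: no
  /22 2.183.84.0: no
  /12 142.240.0.0: MATCH
  /0 0.0.0.0: MATCH
Selected: next-hop 221.183.115.19 via tun0 (matched /12)


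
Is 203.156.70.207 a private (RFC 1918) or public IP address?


RFC 1918 private ranges:
  10.0.0.0/8 (10.0.0.0 - 10.255.255.255)
  172.16.0.0/12 (172.16.0.0 - 172.31.255.255)
  192.168.0.0/16 (192.168.0.0 - 192.168.255.255)
Public (not in any RFC 1918 range)


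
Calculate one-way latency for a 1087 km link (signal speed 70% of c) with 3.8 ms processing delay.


Speed = 0.7 * 3e5 km/s = 210000 km/s
Propagation delay = 1087 / 210000 = 0.0052 s = 5.1762 ms
Processing delay = 3.8 ms
Total one-way latency = 8.9762 ms


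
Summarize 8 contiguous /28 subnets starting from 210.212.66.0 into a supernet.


Original prefix: /28
Number of subnets: 8 = 2^3
New prefix = 28 - 3 = 25
Supernet: 210.212.66.0/25


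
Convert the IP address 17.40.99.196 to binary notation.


17 = 00010001
40 = 00101000
99 = 01100011
196 = 11000100
Binary: 00010001.00101000.01100011.11000100


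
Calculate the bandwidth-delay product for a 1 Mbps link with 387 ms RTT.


BDP = bandwidth * RTT
= 1 Mbps * 387 ms
= 1 * 1e6 * 387 / 1000 bits
= 387000 bits
= 48375 bytes
= 47.2412 KB
BDP = 387000 bits (48375 bytes)


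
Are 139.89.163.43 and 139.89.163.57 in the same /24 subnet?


Mask: 255.255.255.0
139.89.163.43 AND mask = 139.89.163.0
139.89.163.57 AND mask = 139.89.163.0
Yes, same subnet (139.89.163.0)


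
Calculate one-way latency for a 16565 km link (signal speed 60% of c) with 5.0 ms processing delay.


Speed = 0.6 * 3e5 km/s = 180000 km/s
Propagation delay = 16565 / 180000 = 0.092 s = 92.0278 ms
Processing delay = 5.0 ms
Total one-way latency = 97.0278 ms


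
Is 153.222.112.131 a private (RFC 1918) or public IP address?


RFC 1918 private ranges:
  10.0.0.0/8 (10.0.0.0 - 10.255.255.255)
  172.16.0.0/12 (172.16.0.0 - 172.31.255.255)
  192.168.0.0/16 (192.168.0.0 - 192.168.255.255)
Public (not in any RFC 1918 range)


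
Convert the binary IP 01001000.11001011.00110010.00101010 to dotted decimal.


01001000 = 72
11001011 = 203
00110010 = 50
00101010 = 42
IP: 72.203.50.42


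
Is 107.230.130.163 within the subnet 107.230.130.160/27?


Subnet network: 107.230.130.160
Test IP AND mask: 107.230.130.160
Yes, 107.230.130.163 is in 107.230.130.160/27


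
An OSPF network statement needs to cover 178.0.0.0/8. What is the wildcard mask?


Subnet mask: 255.0.0.0
Wildcard = 255.255.255.255 - subnet mask
255 - 255 = 0
255 - 0 = 255
255 - 0 = 255
255 - 0 = 255
Wildcard: 0.255.255.255


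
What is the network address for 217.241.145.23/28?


IP:   11011001.11110001.10010001.00010111
Mask: 11111111.11111111.11111111.11110000
AND operation:
Net:  11011001.11110001.10010001.00010000
Network: 217.241.145.16/28


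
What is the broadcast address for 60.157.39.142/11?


Network: 60.128.0.0/11
Host bits = 21
Set all host bits to 1:
Broadcast: 60.159.255.255


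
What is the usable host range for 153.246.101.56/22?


Network: 153.246.100.0
Broadcast: 153.246.103.255
First usable = network + 1
Last usable = broadcast - 1
Range: 153.246.100.1 to 153.246.103.254


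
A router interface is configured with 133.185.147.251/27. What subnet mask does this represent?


/27 means 27 network bits, 5 host bits
Binary: 11111111111111111111111111100000
Mask: 255.255.255.224


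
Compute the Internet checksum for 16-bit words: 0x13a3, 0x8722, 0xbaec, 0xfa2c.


Sum all words (with carry folding):
+ 0x13a3 = 0x13a3
+ 0x8722 = 0x9ac5
+ 0xbaec = 0x55b2
+ 0xfa2c = 0x4fdf
One's complement: ~0x4fdf
Checksum = 0xb020


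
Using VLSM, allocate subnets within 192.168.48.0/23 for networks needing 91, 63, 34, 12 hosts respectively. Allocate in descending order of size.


91 hosts -> /25 (126 usable): 192.168.48.0/25
63 hosts -> /25 (126 usable): 192.168.48.128/25
34 hosts -> /26 (62 usable): 192.168.49.0/26
12 hosts -> /28 (14 usable): 192.168.49.64/28
Allocation: 192.168.48.0/25 (91 hosts, 126 usable); 192.168.48.128/25 (63 hosts, 126 usable); 192.168.49.0/26 (34 hosts, 62 usable); 192.168.49.64/28 (12 hosts, 14 usable)


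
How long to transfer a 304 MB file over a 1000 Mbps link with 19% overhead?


Effective throughput = 1000 * (1 - 19/100) = 810 Mbps
File size in Mb = 304 * 8 = 2432 Mb
Time = 2432 / 810
Time = 3.0025 seconds


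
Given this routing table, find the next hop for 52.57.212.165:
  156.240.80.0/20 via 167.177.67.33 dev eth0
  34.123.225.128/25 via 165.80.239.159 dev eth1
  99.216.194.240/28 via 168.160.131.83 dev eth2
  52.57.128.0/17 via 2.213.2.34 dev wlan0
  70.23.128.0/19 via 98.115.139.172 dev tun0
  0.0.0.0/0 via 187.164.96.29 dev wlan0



Longest prefix match for 52.57.212.165:
  /20 156.240.80.0: no
  /25 34.123.225.128: no
  /28 99.216.194.240: no
  /17 52.57.128.0: MATCH
  /19 70.23.128.0: no
  /0 0.0.0.0: MATCH
Selected: next-hop 2.213.2.34 via wlan0 (matched /17)


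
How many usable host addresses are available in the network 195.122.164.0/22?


Host bits = 32 - 22 = 10
Total addresses = 2^10 = 1024
Usable = total - 2 (network and broadcast)
Usable hosts: 1022


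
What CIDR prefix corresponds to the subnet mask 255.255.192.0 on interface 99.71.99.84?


Binary: 11111111.11111111.11000000.00000000
Count leading 1s
Prefix: /18


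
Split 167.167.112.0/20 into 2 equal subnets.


New prefix = 20 + 1 = 21
Each subnet has 2048 addresses
  167.167.112.0/21
  167.167.120.0/21
Subnets: 167.167.112.0/21, 167.167.120.0/21


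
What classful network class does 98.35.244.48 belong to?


First octet: 98
Binary: 01100010
0xxxxxxx -> Class A (1-126)
Class A, default mask 255.0.0.0 (/8)


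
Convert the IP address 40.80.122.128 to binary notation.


40 = 00101000
80 = 01010000
122 = 01111010
128 = 10000000
Binary: 00101000.01010000.01111010.10000000


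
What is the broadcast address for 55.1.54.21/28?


Network: 55.1.54.16/28
Host bits = 4
Set all host bits to 1:
Broadcast: 55.1.54.31


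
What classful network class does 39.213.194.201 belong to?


First octet: 39
Binary: 00100111
0xxxxxxx -> Class A (1-126)
Class A, default mask 255.0.0.0 (/8)


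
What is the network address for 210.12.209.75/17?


IP:   11010010.00001100.11010001.01001011
Mask: 11111111.11111111.10000000.00000000
AND operation:
Net:  11010010.00001100.10000000.00000000
Network: 210.12.128.0/17


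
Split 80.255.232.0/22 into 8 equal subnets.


New prefix = 22 + 3 = 25
Each subnet has 128 addresses
  80.255.232.0/25
  80.255.232.128/25
  80.255.233.0/25
  80.255.233.128/25
  80.255.234.0/25
  80.255.234.128/25
  80.255.235.0/25
  80.255.235.128/25
Subnets: 80.255.232.0/25, 80.255.232.128/25, 80.255.233.0/25, 80.255.233.128/25, 80.255.234.0/25, 80.255.234.128/25, 80.255.235.0/25, 80.255.235.128/25


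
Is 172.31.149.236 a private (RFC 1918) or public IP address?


RFC 1918 private ranges:
  10.0.0.0/8 (10.0.0.0 - 10.255.255.255)
  172.16.0.0/12 (172.16.0.0 - 172.31.255.255)
  192.168.0.0/16 (192.168.0.0 - 192.168.255.255)
Private (in 172.16.0.0/12)


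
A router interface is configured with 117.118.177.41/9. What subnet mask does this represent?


/9 means 9 network bits, 23 host bits
Binary: 11111111100000000000000000000000
Mask: 255.128.0.0


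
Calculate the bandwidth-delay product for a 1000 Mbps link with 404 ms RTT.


BDP = bandwidth * RTT
= 1000 Mbps * 404 ms
= 1000 * 1e6 * 404 / 1000 bits
= 404000000 bits
= 50500000 bytes
= 49316.4062 KB
BDP = 404000000 bits (50500000 bytes)


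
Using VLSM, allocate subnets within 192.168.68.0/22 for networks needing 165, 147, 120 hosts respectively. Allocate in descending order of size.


165 hosts -> /24 (254 usable): 192.168.68.0/24
147 hosts -> /24 (254 usable): 192.168.69.0/24
120 hosts -> /25 (126 usable): 192.168.70.0/25
Allocation: 192.168.68.0/24 (165 hosts, 254 usable); 192.168.69.0/24 (147 hosts, 254 usable); 192.168.70.0/25 (120 hosts, 126 usable)


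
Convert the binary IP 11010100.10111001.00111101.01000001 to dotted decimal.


11010100 = 212
10111001 = 185
00111101 = 61
01000001 = 65
IP: 212.185.61.65


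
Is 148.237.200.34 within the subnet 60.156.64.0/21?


Subnet network: 60.156.64.0
Test IP AND mask: 148.237.200.0
No, 148.237.200.34 is not in 60.156.64.0/21


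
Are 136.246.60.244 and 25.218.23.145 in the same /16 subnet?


Mask: 255.255.0.0
136.246.60.244 AND mask = 136.246.0.0
25.218.23.145 AND mask = 25.218.0.0
No, different subnets (136.246.0.0 vs 25.218.0.0)


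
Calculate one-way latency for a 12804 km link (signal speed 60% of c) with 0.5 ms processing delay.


Speed = 0.6 * 3e5 km/s = 180000 km/s
Propagation delay = 12804 / 180000 = 0.0711 s = 71.1333 ms
Processing delay = 0.5 ms
Total one-way latency = 71.6333 ms


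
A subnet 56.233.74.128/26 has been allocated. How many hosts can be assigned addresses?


Host bits = 32 - 26 = 6
Total addresses = 2^6 = 64
Usable = total - 2 (network and broadcast)
Usable hosts: 62


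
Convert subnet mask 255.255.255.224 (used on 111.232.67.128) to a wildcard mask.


Subnet mask: 255.255.255.224
Wildcard = 255.255.255.255 - subnet mask
255 - 255 = 0
255 - 255 = 0
255 - 255 = 0
255 - 224 = 31
Wildcard: 0.0.0.31


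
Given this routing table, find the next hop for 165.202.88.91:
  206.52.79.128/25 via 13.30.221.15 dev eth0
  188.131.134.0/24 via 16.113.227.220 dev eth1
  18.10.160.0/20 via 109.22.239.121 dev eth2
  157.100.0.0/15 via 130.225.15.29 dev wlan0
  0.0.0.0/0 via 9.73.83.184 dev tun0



Longest prefix match for 165.202.88.91:
  /25 206.52.79.128: no
  /24 188.131.134.0: no
  /20 18.10.160.0: no
  /15 157.100.0.0: no
  /0 0.0.0.0: MATCH
Selected: next-hop 9.73.83.184 via tun0 (matched /0)


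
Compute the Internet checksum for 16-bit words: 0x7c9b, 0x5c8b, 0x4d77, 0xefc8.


Sum all words (with carry folding):
+ 0x7c9b = 0x7c9b
+ 0x5c8b = 0xd926
+ 0x4d77 = 0x269e
+ 0xefc8 = 0x1667
One's complement: ~0x1667
Checksum = 0xe998


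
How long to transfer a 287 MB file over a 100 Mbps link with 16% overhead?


Effective throughput = 100 * (1 - 16/100) = 84 Mbps
File size in Mb = 287 * 8 = 2296 Mb
Time = 2296 / 84
Time = 27.3333 seconds


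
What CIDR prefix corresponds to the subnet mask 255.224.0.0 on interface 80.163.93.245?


Binary: 11111111.11100000.00000000.00000000
Count leading 1s
Prefix: /11


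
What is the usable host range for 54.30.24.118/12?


Network: 54.16.0.0
Broadcast: 54.31.255.255
First usable = network + 1
Last usable = broadcast - 1
Range: 54.16.0.1 to 54.31.255.254


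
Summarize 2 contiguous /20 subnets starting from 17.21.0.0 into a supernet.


Original prefix: /20
Number of subnets: 2 = 2^1
New prefix = 20 - 1 = 19
Supernet: 17.21.0.0/19


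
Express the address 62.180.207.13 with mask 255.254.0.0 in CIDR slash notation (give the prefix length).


Binary: 11111111.11111110.00000000.00000000
Count leading 1s
Prefix: /15


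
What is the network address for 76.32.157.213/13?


IP:   01001100.00100000.10011101.11010101
Mask: 11111111.11111000.00000000.00000000
AND operation:
Net:  01001100.00100000.00000000.00000000
Network: 76.32.0.0/13


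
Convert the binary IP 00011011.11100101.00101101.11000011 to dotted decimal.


00011011 = 27
11100101 = 229
00101101 = 45
11000011 = 195
IP: 27.229.45.195


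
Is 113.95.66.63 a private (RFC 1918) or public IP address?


RFC 1918 private ranges:
  10.0.0.0/8 (10.0.0.0 - 10.255.255.255)
  172.16.0.0/12 (172.16.0.0 - 172.31.255.255)
  192.168.0.0/16 (192.168.0.0 - 192.168.255.255)
Public (not in any RFC 1918 range)


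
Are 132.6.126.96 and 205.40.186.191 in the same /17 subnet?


Mask: 255.255.128.0
132.6.126.96 AND mask = 132.6.0.0
205.40.186.191 AND mask = 205.40.128.0
No, different subnets (132.6.0.0 vs 205.40.128.0)


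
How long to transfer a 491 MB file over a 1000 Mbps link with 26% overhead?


Effective throughput = 1000 * (1 - 26/100) = 740 Mbps
File size in Mb = 491 * 8 = 3928 Mb
Time = 3928 / 740
Time = 5.3081 seconds


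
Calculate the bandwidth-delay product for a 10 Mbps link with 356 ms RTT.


BDP = bandwidth * RTT
= 10 Mbps * 356 ms
= 10 * 1e6 * 356 / 1000 bits
= 3560000 bits
= 445000 bytes
= 434.5703 KB
BDP = 3560000 bits (445000 bytes)


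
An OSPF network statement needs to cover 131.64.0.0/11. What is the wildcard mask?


Subnet mask: 255.224.0.0
Wildcard = 255.255.255.255 - subnet mask
255 - 255 = 0
255 - 224 = 31
255 - 0 = 255
255 - 0 = 255
Wildcard: 0.31.255.255


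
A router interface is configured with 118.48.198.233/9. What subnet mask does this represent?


/9 means 9 network bits, 23 host bits
Binary: 11111111100000000000000000000000
Mask: 255.128.0.0


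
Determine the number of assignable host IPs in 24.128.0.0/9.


Host bits = 32 - 9 = 23
Total addresses = 2^23 = 8388608
Usable = total - 2 (network and broadcast)
Usable hosts: 8388606


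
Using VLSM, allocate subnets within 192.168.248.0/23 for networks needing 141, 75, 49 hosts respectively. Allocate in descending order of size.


141 hosts -> /24 (254 usable): 192.168.248.0/24
75 hosts -> /25 (126 usable): 192.168.249.0/25
49 hosts -> /26 (62 usable): 192.168.249.128/26
Allocation: 192.168.248.0/24 (141 hosts, 254 usable); 192.168.249.0/25 (75 hosts, 126 usable); 192.168.249.128/26 (49 hosts, 62 usable)


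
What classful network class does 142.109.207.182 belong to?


First octet: 142
Binary: 10001110
10xxxxxx -> Class B (128-191)
Class B, default mask 255.255.0.0 (/16)


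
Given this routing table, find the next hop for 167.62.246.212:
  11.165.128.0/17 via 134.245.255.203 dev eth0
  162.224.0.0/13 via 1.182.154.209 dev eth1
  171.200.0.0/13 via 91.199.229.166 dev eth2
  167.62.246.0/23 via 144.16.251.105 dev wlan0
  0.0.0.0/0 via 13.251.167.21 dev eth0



Longest prefix match for 167.62.246.212:
  /17 11.165.128.0: no
  /13 162.224.0.0: no
  /13 171.200.0.0: no
  /23 167.62.246.0: MATCH
  /0 0.0.0.0: MATCH
Selected: next-hop 144.16.251.105 via wlan0 (matched /23)


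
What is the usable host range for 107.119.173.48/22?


Network: 107.119.172.0
Broadcast: 107.119.175.255
First usable = network + 1
Last usable = broadcast - 1
Range: 107.119.172.1 to 107.119.175.254


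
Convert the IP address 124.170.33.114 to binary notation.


124 = 01111100
170 = 10101010
33 = 00100001
114 = 01110010
Binary: 01111100.10101010.00100001.01110010


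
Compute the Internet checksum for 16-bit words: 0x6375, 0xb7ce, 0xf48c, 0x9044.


Sum all words (with carry folding):
+ 0x6375 = 0x6375
+ 0xb7ce = 0x1b44
+ 0xf48c = 0x0fd1
+ 0x9044 = 0xa015
One's complement: ~0xa015
Checksum = 0x5fea


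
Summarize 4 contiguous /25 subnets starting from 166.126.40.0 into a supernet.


Original prefix: /25
Number of subnets: 4 = 2^2
New prefix = 25 - 2 = 23
Supernet: 166.126.40.0/23


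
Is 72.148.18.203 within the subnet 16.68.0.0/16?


Subnet network: 16.68.0.0
Test IP AND mask: 72.148.0.0
No, 72.148.18.203 is not in 16.68.0.0/16


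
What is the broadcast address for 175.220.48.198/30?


Network: 175.220.48.196/30
Host bits = 2
Set all host bits to 1:
Broadcast: 175.220.48.199


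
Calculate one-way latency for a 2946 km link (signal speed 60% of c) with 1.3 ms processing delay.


Speed = 0.6 * 3e5 km/s = 180000 km/s
Propagation delay = 2946 / 180000 = 0.0164 s = 16.3667 ms
Processing delay = 1.3 ms
Total one-way latency = 17.6667 ms


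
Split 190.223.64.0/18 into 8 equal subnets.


New prefix = 18 + 3 = 21
Each subnet has 2048 addresses
  190.223.64.0/21
  190.223.72.0/21
  190.223.80.0/21
  190.223.88.0/21
  190.223.96.0/21
  190.223.104.0/21
  190.223.112.0/21
  190.223.120.0/21
Subnets: 190.223.64.0/21, 190.223.72.0/21, 190.223.80.0/21, 190.223.88.0/21, 190.223.96.0/21, 190.223.104.0/21, 190.223.112.0/21, 190.223.120.0/21


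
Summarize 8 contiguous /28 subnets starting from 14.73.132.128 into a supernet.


Original prefix: /28
Number of subnets: 8 = 2^3
New prefix = 28 - 3 = 25
Supernet: 14.73.132.128/25


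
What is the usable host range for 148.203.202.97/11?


Network: 148.192.0.0
Broadcast: 148.223.255.255
First usable = network + 1
Last usable = broadcast - 1
Range: 148.192.0.1 to 148.223.255.254


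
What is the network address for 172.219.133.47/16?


IP:   10101100.11011011.10000101.00101111
Mask: 11111111.11111111.00000000.00000000
AND operation:
Net:  10101100.11011011.00000000.00000000
Network: 172.219.0.0/16


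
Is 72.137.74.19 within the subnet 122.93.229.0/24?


Subnet network: 122.93.229.0
Test IP AND mask: 72.137.74.0
No, 72.137.74.19 is not in 122.93.229.0/24


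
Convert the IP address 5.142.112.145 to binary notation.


5 = 00000101
142 = 10001110
112 = 01110000
145 = 10010001
Binary: 00000101.10001110.01110000.10010001


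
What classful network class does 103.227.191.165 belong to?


First octet: 103
Binary: 01100111
0xxxxxxx -> Class A (1-126)
Class A, default mask 255.0.0.0 (/8)


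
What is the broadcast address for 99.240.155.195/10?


Network: 99.192.0.0/10
Host bits = 22
Set all host bits to 1:
Broadcast: 99.255.255.255


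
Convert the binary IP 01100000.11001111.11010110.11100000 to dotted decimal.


01100000 = 96
11001111 = 207
11010110 = 214
11100000 = 224
IP: 96.207.214.224


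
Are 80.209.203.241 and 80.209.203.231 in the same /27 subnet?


Mask: 255.255.255.224
80.209.203.241 AND mask = 80.209.203.224
80.209.203.231 AND mask = 80.209.203.224
Yes, same subnet (80.209.203.224)


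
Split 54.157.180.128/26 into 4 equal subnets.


New prefix = 26 + 2 = 28
Each subnet has 16 addresses
  54.157.180.128/28
  54.157.180.144/28
  54.157.180.160/28
  54.157.180.176/28
Subnets: 54.157.180.128/28, 54.157.180.144/28, 54.157.180.160/28, 54.157.180.176/28


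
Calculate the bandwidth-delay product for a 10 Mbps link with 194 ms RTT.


BDP = bandwidth * RTT
= 10 Mbps * 194 ms
= 10 * 1e6 * 194 / 1000 bits
= 1940000 bits
= 242500 bytes
= 236.8164 KB
BDP = 1940000 bits (242500 bytes)


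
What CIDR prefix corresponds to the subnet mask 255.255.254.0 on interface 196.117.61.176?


Binary: 11111111.11111111.11111110.00000000
Count leading 1s
Prefix: /23


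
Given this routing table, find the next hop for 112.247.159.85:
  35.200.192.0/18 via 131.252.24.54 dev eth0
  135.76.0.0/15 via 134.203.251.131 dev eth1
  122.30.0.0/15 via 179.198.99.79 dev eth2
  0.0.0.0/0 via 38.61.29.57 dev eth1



Longest prefix match for 112.247.159.85:
  /18 35.200.192.0: no
  /15 135.76.0.0: no
  /15 122.30.0.0: no
  /0 0.0.0.0: MATCH
Selected: next-hop 38.61.29.57 via eth1 (matched /0)


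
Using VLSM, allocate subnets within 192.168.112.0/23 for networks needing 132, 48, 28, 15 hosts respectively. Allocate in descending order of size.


132 hosts -> /24 (254 usable): 192.168.112.0/24
48 hosts -> /26 (62 usable): 192.168.113.0/26
28 hosts -> /27 (30 usable): 192.168.113.64/27
15 hosts -> /27 (30 usable): 192.168.113.96/27
Allocation: 192.168.112.0/24 (132 hosts, 254 usable); 192.168.113.0/26 (48 hosts, 62 usable); 192.168.113.64/27 (28 hosts, 30 usable); 192.168.113.96/27 (15 hosts, 30 usable)


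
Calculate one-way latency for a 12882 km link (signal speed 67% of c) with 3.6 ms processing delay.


Speed = 0.67 * 3e5 km/s = 201000 km/s
Propagation delay = 12882 / 201000 = 0.0641 s = 64.0896 ms
Processing delay = 3.6 ms
Total one-way latency = 67.6896 ms


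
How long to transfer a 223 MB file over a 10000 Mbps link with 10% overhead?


Effective throughput = 10000 * (1 - 10/100) = 9000 Mbps
File size in Mb = 223 * 8 = 1784 Mb
Time = 1784 / 9000
Time = 0.1982 seconds


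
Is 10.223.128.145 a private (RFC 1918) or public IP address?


RFC 1918 private ranges:
  10.0.0.0/8 (10.0.0.0 - 10.255.255.255)
  172.16.0.0/12 (172.16.0.0 - 172.31.255.255)
  192.168.0.0/16 (192.168.0.0 - 192.168.255.255)
Private (in 10.0.0.0/8)


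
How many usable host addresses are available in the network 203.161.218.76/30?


Host bits = 32 - 30 = 2
Total addresses = 2^2 = 4
Usable = total - 2 (network and broadcast)
Usable hosts: 2


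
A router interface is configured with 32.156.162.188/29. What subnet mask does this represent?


/29 means 29 network bits, 3 host bits
Binary: 11111111111111111111111111111000
Mask: 255.255.255.248


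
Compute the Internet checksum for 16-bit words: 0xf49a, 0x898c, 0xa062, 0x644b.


Sum all words (with carry folding):
+ 0xf49a = 0xf49a
+ 0x898c = 0x7e27
+ 0xa062 = 0x1e8a
+ 0x644b = 0x82d5
One's complement: ~0x82d5
Checksum = 0x7d2a


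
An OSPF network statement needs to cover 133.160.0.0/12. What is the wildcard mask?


Subnet mask: 255.240.0.0
Wildcard = 255.255.255.255 - subnet mask
255 - 255 = 0
255 - 240 = 15
255 - 0 = 255
255 - 0 = 255
Wildcard: 0.15.255.255


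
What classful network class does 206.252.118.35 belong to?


First octet: 206
Binary: 11001110
110xxxxx -> Class C (192-223)
Class C, default mask 255.255.255.0 (/24)


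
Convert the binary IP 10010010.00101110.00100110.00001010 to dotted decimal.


10010010 = 146
00101110 = 46
00100110 = 38
00001010 = 10
IP: 146.46.38.10


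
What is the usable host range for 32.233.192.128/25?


Network: 32.233.192.128
Broadcast: 32.233.192.255
First usable = network + 1
Last usable = broadcast - 1
Range: 32.233.192.129 to 32.233.192.254


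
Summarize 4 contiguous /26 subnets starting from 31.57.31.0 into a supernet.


Original prefix: /26
Number of subnets: 4 = 2^2
New prefix = 26 - 2 = 24
Supernet: 31.57.31.0/24


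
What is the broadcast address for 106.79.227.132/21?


Network: 106.79.224.0/21
Host bits = 11
Set all host bits to 1:
Broadcast: 106.79.231.255


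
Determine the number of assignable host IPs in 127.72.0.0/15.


Host bits = 32 - 15 = 17
Total addresses = 2^17 = 131072
Usable = total - 2 (network and broadcast)
Usable hosts: 131070


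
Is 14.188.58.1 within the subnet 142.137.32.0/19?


Subnet network: 142.137.32.0
Test IP AND mask: 14.188.32.0
No, 14.188.58.1 is not in 142.137.32.0/19


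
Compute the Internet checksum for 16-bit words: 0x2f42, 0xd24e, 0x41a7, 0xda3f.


Sum all words (with carry folding):
+ 0x2f42 = 0x2f42
+ 0xd24e = 0x0191
+ 0x41a7 = 0x4338
+ 0xda3f = 0x1d78
One's complement: ~0x1d78
Checksum = 0xe287


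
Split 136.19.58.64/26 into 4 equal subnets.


New prefix = 26 + 2 = 28
Each subnet has 16 addresses
  136.19.58.64/28
  136.19.58.80/28
  136.19.58.96/28
  136.19.58.112/28
Subnets: 136.19.58.64/28, 136.19.58.80/28, 136.19.58.96/28, 136.19.58.112/28


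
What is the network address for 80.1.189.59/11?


IP:   01010000.00000001.10111101.00111011
Mask: 11111111.11100000.00000000.00000000
AND operation:
Net:  01010000.00000000.00000000.00000000
Network: 80.0.0.0/11


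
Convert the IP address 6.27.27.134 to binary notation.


6 = 00000110
27 = 00011011
27 = 00011011
134 = 10000110
Binary: 00000110.00011011.00011011.10000110


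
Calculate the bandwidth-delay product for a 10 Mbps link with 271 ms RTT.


BDP = bandwidth * RTT
= 10 Mbps * 271 ms
= 10 * 1e6 * 271 / 1000 bits
= 2710000 bits
= 338750 bytes
= 330.8105 KB
BDP = 2710000 bits (338750 bytes)


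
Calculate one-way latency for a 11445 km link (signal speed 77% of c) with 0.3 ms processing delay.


Speed = 0.77 * 3e5 km/s = 231000 km/s
Propagation delay = 11445 / 231000 = 0.0495 s = 49.5455 ms
Processing delay = 0.3 ms
Total one-way latency = 49.8455 ms


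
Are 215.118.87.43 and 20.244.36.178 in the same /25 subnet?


Mask: 255.255.255.128
215.118.87.43 AND mask = 215.118.87.0
20.244.36.178 AND mask = 20.244.36.128
No, different subnets (215.118.87.0 vs 20.244.36.128)


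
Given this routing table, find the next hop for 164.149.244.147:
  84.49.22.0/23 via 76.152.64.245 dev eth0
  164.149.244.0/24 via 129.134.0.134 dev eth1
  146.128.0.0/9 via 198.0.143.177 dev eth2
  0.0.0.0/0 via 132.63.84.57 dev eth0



Longest prefix match for 164.149.244.147:
  /23 84.49.22.0: no
  /24 164.149.244.0: MATCH
  /9 146.128.0.0: no
  /0 0.0.0.0: MATCH
Selected: next-hop 129.134.0.134 via eth1 (matched /24)


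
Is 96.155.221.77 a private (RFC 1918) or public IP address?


RFC 1918 private ranges:
  10.0.0.0/8 (10.0.0.0 - 10.255.255.255)
  172.16.0.0/12 (172.16.0.0 - 172.31.255.255)
  192.168.0.0/16 (192.168.0.0 - 192.168.255.255)
Public (not in any RFC 1918 range)


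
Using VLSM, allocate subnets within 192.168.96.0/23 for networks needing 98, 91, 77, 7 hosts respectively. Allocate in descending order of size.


98 hosts -> /25 (126 usable): 192.168.96.0/25
91 hosts -> /25 (126 usable): 192.168.96.128/25
77 hosts -> /25 (126 usable): 192.168.97.0/25
7 hosts -> /28 (14 usable): 192.168.97.128/28
Allocation: 192.168.96.0/25 (98 hosts, 126 usable); 192.168.96.128/25 (91 hosts, 126 usable); 192.168.97.0/25 (77 hosts, 126 usable); 192.168.97.128/28 (7 hosts, 14 usable)


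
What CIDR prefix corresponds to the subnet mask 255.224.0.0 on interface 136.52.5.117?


Binary: 11111111.11100000.00000000.00000000
Count leading 1s
Prefix: /11


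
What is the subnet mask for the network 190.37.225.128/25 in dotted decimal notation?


/25 means 25 network bits, 7 host bits
Binary: 11111111111111111111111110000000
Mask: 255.255.255.128


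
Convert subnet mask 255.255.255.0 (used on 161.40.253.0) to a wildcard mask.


Subnet mask: 255.255.255.0
Wildcard = 255.255.255.255 - subnet mask
255 - 255 = 0
255 - 255 = 0
255 - 255 = 0
255 - 0 = 255
Wildcard: 0.0.0.255


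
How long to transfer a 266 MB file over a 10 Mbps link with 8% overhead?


Effective throughput = 10 * (1 - 8/100) = 9.2 Mbps
File size in Mb = 266 * 8 = 2128 Mb
Time = 2128 / 9.2
Time = 231.3043 seconds


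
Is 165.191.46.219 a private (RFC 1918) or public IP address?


RFC 1918 private ranges:
  10.0.0.0/8 (10.0.0.0 - 10.255.255.255)
  172.16.0.0/12 (172.16.0.0 - 172.31.255.255)
  192.168.0.0/16 (192.168.0.0 - 192.168.255.255)
Public (not in any RFC 1918 range)


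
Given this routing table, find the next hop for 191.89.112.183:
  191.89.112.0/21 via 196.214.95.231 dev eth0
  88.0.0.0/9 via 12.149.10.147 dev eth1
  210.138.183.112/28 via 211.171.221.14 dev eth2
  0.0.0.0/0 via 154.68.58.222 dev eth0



Longest prefix match for 191.89.112.183:
  /21 191.89.112.0: MATCH
  /9 88.0.0.0: no
  /28 210.138.183.112: no
  /0 0.0.0.0: MATCH
Selected: next-hop 196.214.95.231 via eth0 (matched /21)


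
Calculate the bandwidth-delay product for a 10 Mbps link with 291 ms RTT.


BDP = bandwidth * RTT
= 10 Mbps * 291 ms
= 10 * 1e6 * 291 / 1000 bits
= 2910000 bits
= 363750 bytes
= 355.2246 KB
BDP = 2910000 bits (363750 bytes)


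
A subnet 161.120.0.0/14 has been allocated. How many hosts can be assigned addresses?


Host bits = 32 - 14 = 18
Total addresses = 2^18 = 262144
Usable = total - 2 (network and broadcast)
Usable hosts: 262142


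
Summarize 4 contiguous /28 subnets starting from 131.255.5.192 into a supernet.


Original prefix: /28
Number of subnets: 4 = 2^2
New prefix = 28 - 2 = 26
Supernet: 131.255.5.192/26


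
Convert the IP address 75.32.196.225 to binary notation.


75 = 01001011
32 = 00100000
196 = 11000100
225 = 11100001
Binary: 01001011.00100000.11000100.11100001


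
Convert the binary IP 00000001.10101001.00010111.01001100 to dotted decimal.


00000001 = 1
10101001 = 169
00010111 = 23
01001100 = 76
IP: 1.169.23.76


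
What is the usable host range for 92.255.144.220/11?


Network: 92.224.0.0
Broadcast: 92.255.255.255
First usable = network + 1
Last usable = broadcast - 1
Range: 92.224.0.1 to 92.255.255.254


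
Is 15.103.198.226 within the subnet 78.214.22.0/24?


Subnet network: 78.214.22.0
Test IP AND mask: 15.103.198.0
No, 15.103.198.226 is not in 78.214.22.0/24


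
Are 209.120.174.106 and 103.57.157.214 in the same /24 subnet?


Mask: 255.255.255.0
209.120.174.106 AND mask = 209.120.174.0
103.57.157.214 AND mask = 103.57.157.0
No, different subnets (209.120.174.0 vs 103.57.157.0)


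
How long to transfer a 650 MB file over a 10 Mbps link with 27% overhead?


Effective throughput = 10 * (1 - 27/100) = 7.3 Mbps
File size in Mb = 650 * 8 = 5200 Mb
Time = 5200 / 7.3
Time = 712.3288 seconds


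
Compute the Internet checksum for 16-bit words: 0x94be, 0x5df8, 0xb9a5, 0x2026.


Sum all words (with carry folding):
+ 0x94be = 0x94be
+ 0x5df8 = 0xf2b6
+ 0xb9a5 = 0xac5c
+ 0x2026 = 0xcc82
One's complement: ~0xcc82
Checksum = 0x337d


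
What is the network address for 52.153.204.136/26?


IP:   00110100.10011001.11001100.10001000
Mask: 11111111.11111111.11111111.11000000
AND operation:
Net:  00110100.10011001.11001100.10000000
Network: 52.153.204.128/26


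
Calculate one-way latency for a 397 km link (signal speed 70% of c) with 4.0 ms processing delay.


Speed = 0.7 * 3e5 km/s = 210000 km/s
Propagation delay = 397 / 210000 = 0.0019 s = 1.8905 ms
Processing delay = 4.0 ms
Total one-way latency = 5.8905 ms


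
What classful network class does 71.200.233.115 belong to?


First octet: 71
Binary: 01000111
0xxxxxxx -> Class A (1-126)
Class A, default mask 255.0.0.0 (/8)


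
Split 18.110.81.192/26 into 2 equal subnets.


New prefix = 26 + 1 = 27
Each subnet has 32 addresses
  18.110.81.192/27
  18.110.81.224/27
Subnets: 18.110.81.192/27, 18.110.81.224/27


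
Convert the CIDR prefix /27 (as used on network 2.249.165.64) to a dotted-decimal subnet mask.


/27 means 27 network bits, 5 host bits
Binary: 11111111111111111111111111100000
Mask: 255.255.255.224


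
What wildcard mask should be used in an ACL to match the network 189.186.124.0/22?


Subnet mask: 255.255.252.0
Wildcard = 255.255.255.255 - subnet mask
255 - 255 = 0
255 - 255 = 0
255 - 252 = 3
255 - 0 = 255
Wildcard: 0.0.3.255


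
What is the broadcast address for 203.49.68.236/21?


Network: 203.49.64.0/21
Host bits = 11
Set all host bits to 1:
Broadcast: 203.49.71.255


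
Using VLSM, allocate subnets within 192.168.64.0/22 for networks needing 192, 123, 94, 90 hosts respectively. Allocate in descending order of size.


192 hosts -> /24 (254 usable): 192.168.64.0/24
123 hosts -> /25 (126 usable): 192.168.65.0/25
94 hosts -> /25 (126 usable): 192.168.65.128/25
90 hosts -> /25 (126 usable): 192.168.66.0/25
Allocation: 192.168.64.0/24 (192 hosts, 254 usable); 192.168.65.0/25 (123 hosts, 126 usable); 192.168.65.128/25 (94 hosts, 126 usable); 192.168.66.0/25 (90 hosts, 126 usable)


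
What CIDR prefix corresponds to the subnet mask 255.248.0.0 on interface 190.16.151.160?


Binary: 11111111.11111000.00000000.00000000
Count leading 1s
Prefix: /13


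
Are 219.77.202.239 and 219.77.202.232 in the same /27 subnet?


Mask: 255.255.255.224
219.77.202.239 AND mask = 219.77.202.224
219.77.202.232 AND mask = 219.77.202.224
Yes, same subnet (219.77.202.224)


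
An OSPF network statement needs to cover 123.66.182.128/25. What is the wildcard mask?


Subnet mask: 255.255.255.128
Wildcard = 255.255.255.255 - subnet mask
255 - 255 = 0
255 - 255 = 0
255 - 255 = 0
255 - 128 = 127
Wildcard: 0.0.0.127


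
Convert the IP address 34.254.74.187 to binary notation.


34 = 00100010
254 = 11111110
74 = 01001010
187 = 10111011
Binary: 00100010.11111110.01001010.10111011


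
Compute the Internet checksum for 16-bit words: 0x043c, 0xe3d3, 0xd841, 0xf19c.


Sum all words (with carry folding):
+ 0x043c = 0x043c
+ 0xe3d3 = 0xe80f
+ 0xd841 = 0xc051
+ 0xf19c = 0xb1ee
One's complement: ~0xb1ee
Checksum = 0x4e11


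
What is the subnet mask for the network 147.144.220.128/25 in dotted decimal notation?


/25 means 25 network bits, 7 host bits
Binary: 11111111111111111111111110000000
Mask: 255.255.255.128


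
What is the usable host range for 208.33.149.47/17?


Network: 208.33.128.0
Broadcast: 208.33.255.255
First usable = network + 1
Last usable = broadcast - 1
Range: 208.33.128.1 to 208.33.255.254


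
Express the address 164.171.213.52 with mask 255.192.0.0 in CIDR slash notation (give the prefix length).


Binary: 11111111.11000000.00000000.00000000
Count leading 1s
Prefix: /10


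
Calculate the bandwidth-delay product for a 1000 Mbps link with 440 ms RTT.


BDP = bandwidth * RTT
= 1000 Mbps * 440 ms
= 1000 * 1e6 * 440 / 1000 bits
= 440000000 bits
= 55000000 bytes
= 53710.9375 KB
BDP = 440000000 bits (55000000 bytes)


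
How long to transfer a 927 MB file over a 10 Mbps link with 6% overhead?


Effective throughput = 10 * (1 - 6/100) = 9.4 Mbps
File size in Mb = 927 * 8 = 7416 Mb
Time = 7416 / 9.4
Time = 788.9362 seconds


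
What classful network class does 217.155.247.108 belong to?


First octet: 217
Binary: 11011001
110xxxxx -> Class C (192-223)
Class C, default mask 255.255.255.0 (/24)


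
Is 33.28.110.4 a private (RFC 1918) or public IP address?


RFC 1918 private ranges:
  10.0.0.0/8 (10.0.0.0 - 10.255.255.255)
  172.16.0.0/12 (172.16.0.0 - 172.31.255.255)
  192.168.0.0/16 (192.168.0.0 - 192.168.255.255)
Public (not in any RFC 1918 range)


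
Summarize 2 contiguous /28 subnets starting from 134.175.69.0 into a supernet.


Original prefix: /28
Number of subnets: 2 = 2^1
New prefix = 28 - 1 = 27
Supernet: 134.175.69.0/27


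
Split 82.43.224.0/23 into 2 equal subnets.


New prefix = 23 + 1 = 24
Each subnet has 256 addresses
  82.43.224.0/24
  82.43.225.0/24
Subnets: 82.43.224.0/24, 82.43.225.0/24


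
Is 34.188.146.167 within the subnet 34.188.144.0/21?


Subnet network: 34.188.144.0
Test IP AND mask: 34.188.144.0
Yes, 34.188.146.167 is in 34.188.144.0/21


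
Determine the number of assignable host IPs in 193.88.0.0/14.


Host bits = 32 - 14 = 18
Total addresses = 2^18 = 262144
Usable = total - 2 (network and broadcast)
Usable hosts: 262142


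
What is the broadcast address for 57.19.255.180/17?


Network: 57.19.128.0/17
Host bits = 15
Set all host bits to 1:
Broadcast: 57.19.255.255


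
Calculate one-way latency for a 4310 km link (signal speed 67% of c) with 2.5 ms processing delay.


Speed = 0.67 * 3e5 km/s = 201000 km/s
Propagation delay = 4310 / 201000 = 0.0214 s = 21.4428 ms
Processing delay = 2.5 ms
Total one-way latency = 23.9428 ms


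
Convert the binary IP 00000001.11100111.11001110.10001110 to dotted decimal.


00000001 = 1
11100111 = 231
11001110 = 206
10001110 = 142
IP: 1.231.206.142


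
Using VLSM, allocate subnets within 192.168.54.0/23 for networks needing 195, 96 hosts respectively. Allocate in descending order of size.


195 hosts -> /24 (254 usable): 192.168.54.0/24
96 hosts -> /25 (126 usable): 192.168.55.0/25
Allocation: 192.168.54.0/24 (195 hosts, 254 usable); 192.168.55.0/25 (96 hosts, 126 usable)


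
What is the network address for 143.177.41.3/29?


IP:   10001111.10110001.00101001.00000011
Mask: 11111111.11111111.11111111.11111000
AND operation:
Net:  10001111.10110001.00101001.00000000
Network: 143.177.41.0/29


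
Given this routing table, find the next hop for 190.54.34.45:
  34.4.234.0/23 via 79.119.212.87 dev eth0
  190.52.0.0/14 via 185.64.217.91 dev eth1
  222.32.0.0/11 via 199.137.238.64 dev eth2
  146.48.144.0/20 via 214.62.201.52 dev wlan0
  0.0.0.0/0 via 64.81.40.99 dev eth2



Longest prefix match for 190.54.34.45:
  /23 34.4.234.0: no
  /14 190.52.0.0: MATCH
  /11 222.32.0.0: no
  /20 146.48.144.0: no
  /0 0.0.0.0: MATCH
Selected: next-hop 185.64.217.91 via eth1 (matched /14)


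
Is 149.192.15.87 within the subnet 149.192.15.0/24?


Subnet network: 149.192.15.0
Test IP AND mask: 149.192.15.0
Yes, 149.192.15.87 is in 149.192.15.0/24
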